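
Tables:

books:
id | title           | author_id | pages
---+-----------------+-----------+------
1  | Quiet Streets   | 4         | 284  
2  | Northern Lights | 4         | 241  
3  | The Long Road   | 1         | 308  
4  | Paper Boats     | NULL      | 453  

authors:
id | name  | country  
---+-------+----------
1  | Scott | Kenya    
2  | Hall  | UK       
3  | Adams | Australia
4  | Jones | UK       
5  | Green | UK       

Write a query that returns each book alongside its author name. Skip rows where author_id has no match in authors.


INNER JOIN keeps only books rows whose author_id matches an id in authors. Walk through each book:
  - book 1 (Quiet Streets): author_id=4 -> matches Jones
  - book 2 (Northern Lights): author_id=4 -> matches Jones
  - book 3 (The Long Road): author_id=1 -> matches Scott
  - book 4 (Paper Boats): author_id=NULL, no match -> dropped
So 1 of 4 rows is dropped.

SQL:
SELECT a.title, b.name AS author
FROM books a
INNER JOIN authors b ON a.author_id = b.id

Result:
title           | author
----------------+-------
Quiet Streets   | Jones 
Northern Lights | Jones 
The Long Road   | Scott 


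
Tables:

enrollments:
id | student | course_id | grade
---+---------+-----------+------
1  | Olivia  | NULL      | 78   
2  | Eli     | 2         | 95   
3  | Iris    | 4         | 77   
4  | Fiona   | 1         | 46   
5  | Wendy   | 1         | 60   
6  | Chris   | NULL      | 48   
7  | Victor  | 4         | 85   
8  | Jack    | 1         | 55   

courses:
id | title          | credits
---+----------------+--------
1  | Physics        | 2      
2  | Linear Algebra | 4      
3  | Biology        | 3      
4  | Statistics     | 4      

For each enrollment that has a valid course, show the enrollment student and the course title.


INNER JOIN keeps only enrollments rows whose course_id matches an id in courses. Walk through each enrollment:
  - enrollment 1 (Olivia): course_id=NULL, no match -> dropped
  - enrollment 2 (Eli): course_id=2 -> matches Linear Algebra
  - enrollment 3 (Iris): course_id=4 -> matches Statistics
  - enrollment 4 (Fiona): course_id=1 -> matches Physics
  - enrollment 5 (Wendy): course_id=1 -> matches Physics
  - enrollment 6 (Chris): course_id=NULL, no match -> dropped
  - enrollment 7 (Victor): course_id=4 -> matches Statistics
  - enrollment 8 (Jack): course_id=1 -> matches Physics
So 2 of 8 rows are dropped.

SQL:
SELECT a.student, b.title AS course
FROM enrollments a
INNER JOIN courses b ON a.course_id = b.id

Result:
student | course        
--------+---------------
Eli     | Linear Algebra
Iris    | Statistics    
Fiona   | Physics       
Wendy   | Physics       
Victor  | Statistics    
Jack    | Physics       


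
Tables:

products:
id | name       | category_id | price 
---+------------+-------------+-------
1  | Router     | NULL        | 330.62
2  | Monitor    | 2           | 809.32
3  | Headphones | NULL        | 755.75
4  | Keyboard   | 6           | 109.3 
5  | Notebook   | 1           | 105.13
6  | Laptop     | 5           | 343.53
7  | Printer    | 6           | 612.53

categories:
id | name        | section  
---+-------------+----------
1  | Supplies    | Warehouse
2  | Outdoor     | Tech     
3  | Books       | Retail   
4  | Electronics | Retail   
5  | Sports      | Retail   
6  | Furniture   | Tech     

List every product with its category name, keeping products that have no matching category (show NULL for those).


LEFT JOIN keeps every row from products (the left table); where category_id has no match in categories, the category columns become NULL. Walk through each product:
  - product 1 (Router): category_id=NULL, no match -> kept with NULL
  - product 2 (Monitor): category_id=2 -> matches Outdoor
  - product 3 (Headphones): category_id=NULL, no match -> kept with NULL
  - product 4 (Keyboard): category_id=6 -> matches Furniture
  - product 5 (Notebook): category_id=1 -> matches Supplies
  - product 6 (Laptop): category_id=5 -> matches Sports
  - product 7 (Printer): category_id=6 -> matches Furniture
All 7 rows appear; 2 have NULL category.

SQL:
SELECT a.name, b.name AS category
FROM products a
LEFT JOIN categories b ON a.category_id = b.id

Result:
name       | category 
-----------+----------
Router     | NULL     
Monitor    | Outdoor  
Headphones | NULL     
Keyboard   | Furniture
Notebook   | Supplies 
Laptop     | Sports   
Printer    | Furniture


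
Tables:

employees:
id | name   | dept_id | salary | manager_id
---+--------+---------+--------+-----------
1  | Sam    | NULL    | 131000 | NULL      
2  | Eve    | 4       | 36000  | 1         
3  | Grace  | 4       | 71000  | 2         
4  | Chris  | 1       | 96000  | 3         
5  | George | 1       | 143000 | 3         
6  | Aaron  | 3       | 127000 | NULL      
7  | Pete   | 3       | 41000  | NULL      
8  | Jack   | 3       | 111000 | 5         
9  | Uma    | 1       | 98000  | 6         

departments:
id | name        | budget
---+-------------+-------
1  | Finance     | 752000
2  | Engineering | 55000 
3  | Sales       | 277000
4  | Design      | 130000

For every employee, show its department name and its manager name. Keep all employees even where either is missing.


Two LEFT JOINs from the same base table employees: one to departments via dept_id, one to employees itself via manager_id. Both are LEFT so every employee is preserved.
Match against departments:
  - employee 1 (Sam): dept_id=NULL, no match -> kept with NULL
  - employee 2 (Eve): dept_id=4 -> matches Design
  - employee 3 (Grace): dept_id=4 -> matches Design
  - employee 4 (Chris): dept_id=1 -> matches Finance
  - employee 5 (George): dept_id=1 -> matches Finance
  - employee 6 (Aaron): dept_id=3 -> matches Sales
  - employee 7 (Pete): dept_id=3 -> matches Sales
  - employee 8 (Jack): dept_id=3 -> matches Sales
  - employee 9 (Uma): dept_id=1 -> matches Finance
Match against employees (self):
  - employee 1 (Sam): manager_id=NULL -> NULL
  - employee 2 (Eve): manager_id=1 -> Sam
  - employee 3 (Grace): manager_id=2 -> Eve
  - employee 4 (Chris): manager_id=3 -> Grace
  - employee 5 (George): manager_id=3 -> Grace
  - employee 6 (Aaron): manager_id=NULL -> NULL
  - employee 7 (Pete): manager_id=NULL -> NULL
  - employee 8 (Jack): manager_id=5 -> George
  - employee 9 (Uma): manager_id=6 -> Aaron

SQL:
SELECT a.name, b.name AS department, c.name AS manager
FROM employees a
LEFT JOIN departments b ON a.dept_id = b.id
LEFT JOIN employees c ON a.manager_id = c.id

Result:
name   | department | manager
-------+------------+--------
Sam    | NULL       | NULL   
Eve    | Design     | Sam    
Grace  | Design     | Eve    
Chris  | Finance    | Grace  
George | Finance    | Grace  
Aaron  | Sales      | NULL   
Pete   | Sales      | NULL   
Jack   | Sales      | George 
Uma    | Finance    | Aaron  


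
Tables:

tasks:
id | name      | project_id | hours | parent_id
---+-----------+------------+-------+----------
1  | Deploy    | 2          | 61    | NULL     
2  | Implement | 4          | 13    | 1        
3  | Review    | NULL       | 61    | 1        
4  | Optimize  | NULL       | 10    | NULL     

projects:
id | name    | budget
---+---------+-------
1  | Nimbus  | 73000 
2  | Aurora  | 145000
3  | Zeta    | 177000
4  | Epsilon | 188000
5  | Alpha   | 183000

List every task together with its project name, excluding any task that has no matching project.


INNER JOIN keeps only tasks rows whose project_id matches an id in projects. Walk through each task:
  - task 1 (Deploy): project_id=2 -> matches Aurora
  - task 2 (Implement): project_id=4 -> matches Epsilon
  - task 3 (Review): project_id=NULL, no match -> dropped
  - task 4 (Optimize): project_id=NULL, no match -> dropped
So 2 of 4 rows are dropped.

SQL:
SELECT a.name, b.name AS project
FROM tasks a
INNER JOIN projects b ON a.project_id = b.id

Result:
name      | project
----------+--------
Deploy    | Aurora 
Implement | Epsilon


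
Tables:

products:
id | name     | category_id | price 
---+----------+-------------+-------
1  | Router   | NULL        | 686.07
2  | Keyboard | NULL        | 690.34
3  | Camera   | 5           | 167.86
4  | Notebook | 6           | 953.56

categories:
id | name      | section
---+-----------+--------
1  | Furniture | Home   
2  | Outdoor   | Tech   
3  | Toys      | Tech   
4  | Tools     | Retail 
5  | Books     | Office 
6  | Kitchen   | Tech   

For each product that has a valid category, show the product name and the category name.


INNER JOIN keeps only products rows whose category_id matches an id in categories. Walk through each product:
  - product 1 (Router): category_id=NULL, no match -> dropped
  - product 2 (Keyboard): category_id=NULL, no match -> dropped
  - product 3 (Camera): category_id=5 -> matches Books
  - product 4 (Notebook): category_id=6 -> matches Kitchen
So 2 of 4 rows are dropped.

SQL:
SELECT a.name, b.name AS category
FROM products a
INNER JOIN categories b ON a.category_id = b.id

Result:
name     | category
---------+---------
Camera   | Books   
Notebook | Kitchen 


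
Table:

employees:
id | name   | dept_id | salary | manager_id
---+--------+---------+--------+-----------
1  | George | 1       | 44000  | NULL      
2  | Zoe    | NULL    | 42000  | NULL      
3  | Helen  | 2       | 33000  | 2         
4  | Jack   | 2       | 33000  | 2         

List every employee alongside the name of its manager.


This is a self-join: employees is joined to a second copy of itself, matching each row's manager_id to another row's id. Use LEFT JOIN so rows with manager_id=NULL are kept.
  - employee 1 (George): manager_id=NULL -> NULL
  - employee 2 (Zoe): manager_id=NULL -> NULL
  - employee 3 (Helen): manager_id=2 -> Zoe
  - employee 4 (Jack): manager_id=2 -> Zoe

SQL:
SELECT a.name AS item, b.name AS manager
FROM employees a
LEFT JOIN employees b ON a.manager_id = b.id

Result:
item   | manager
-------+--------
George | NULL   
Zoe    | NULL   
Helen  | Zoe    
Jack   | Zoe    


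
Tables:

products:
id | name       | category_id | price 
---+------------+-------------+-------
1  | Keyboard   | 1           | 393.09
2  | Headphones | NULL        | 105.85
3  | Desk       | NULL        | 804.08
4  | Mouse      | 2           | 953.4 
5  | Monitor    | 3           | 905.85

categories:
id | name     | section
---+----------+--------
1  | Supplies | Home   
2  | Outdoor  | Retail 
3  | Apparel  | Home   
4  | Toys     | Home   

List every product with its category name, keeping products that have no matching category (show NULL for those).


LEFT JOIN keeps every row from products (the left table); where category_id has no match in categories, the category columns become NULL. Walk through each product:
  - product 1 (Keyboard): category_id=1 -> matches Supplies
  - product 2 (Headphones): category_id=NULL, no match -> kept with NULL
  - product 3 (Desk): category_id=NULL, no match -> kept with NULL
  - product 4 (Mouse): category_id=2 -> matches Outdoor
  - product 5 (Monitor): category_id=3 -> matches Apparel
All 5 rows appear; 2 have NULL category.

SQL:
SELECT a.name, b.name AS category
FROM products a
LEFT JOIN categories b ON a.category_id = b.id

Result:
name       | category
-----------+---------
Keyboard   | Supplies
Headphones | NULL    
Desk       | NULL    
Mouse      | Outdoor 
Monitor    | Apparel 


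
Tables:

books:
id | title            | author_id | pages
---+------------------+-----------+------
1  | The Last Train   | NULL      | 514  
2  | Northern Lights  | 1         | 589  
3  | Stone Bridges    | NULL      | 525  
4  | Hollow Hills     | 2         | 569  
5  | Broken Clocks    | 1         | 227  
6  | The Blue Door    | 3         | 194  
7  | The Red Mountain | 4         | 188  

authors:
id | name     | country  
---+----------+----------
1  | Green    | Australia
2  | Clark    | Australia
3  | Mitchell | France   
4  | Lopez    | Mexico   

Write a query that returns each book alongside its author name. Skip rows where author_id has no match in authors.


INNER JOIN keeps only books rows whose author_id matches an id in authors. Walk through each book:
  - book 1 (The Last Train): author_id=NULL, no match -> dropped
  - book 2 (Northern Lights): author_id=1 -> matches Green
  - book 3 (Stone Bridges): author_id=NULL, no match -> dropped
  - book 4 (Hollow Hills): author_id=2 -> matches Clark
  - book 5 (Broken Clocks): author_id=1 -> matches Green
  - book 6 (The Blue Door): author_id=3 -> matches Mitchell
  - book 7 (The Red Mountain): author_id=4 -> matches Lopez
So 2 of 7 rows are dropped.

SQL:
SELECT a.title, b.name AS author
FROM books a
INNER JOIN authors b ON a.author_id = b.id

Result:
title            | author  
-----------------+---------
Northern Lights  | Green   
Hollow Hills     | Clark   
Broken Clocks    | Green   
The Blue Door    | Mitchell
The Red Mountain | Lopez   


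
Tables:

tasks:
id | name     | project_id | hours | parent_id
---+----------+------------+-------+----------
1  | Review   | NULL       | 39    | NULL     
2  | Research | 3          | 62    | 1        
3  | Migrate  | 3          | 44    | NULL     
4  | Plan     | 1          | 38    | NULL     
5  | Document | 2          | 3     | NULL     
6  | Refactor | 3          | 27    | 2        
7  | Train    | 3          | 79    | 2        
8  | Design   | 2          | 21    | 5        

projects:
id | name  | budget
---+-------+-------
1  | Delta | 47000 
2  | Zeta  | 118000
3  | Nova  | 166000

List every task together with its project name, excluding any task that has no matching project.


INNER JOIN keeps only tasks rows whose project_id matches an id in projects. Walk through each task:
  - task 1 (Review): project_id=NULL, no match -> dropped
  - task 2 (Research): project_id=3 -> matches Nova
  - task 3 (Migrate): project_id=3 -> matches Nova
  - task 4 (Plan): project_id=1 -> matches Delta
  - task 5 (Document): project_id=2 -> matches Zeta
  - task 6 (Refactor): project_id=3 -> matches Nova
  - task 7 (Train): project_id=3 -> matches Nova
  - task 8 (Design): project_id=2 -> matches Zeta
So 1 of 8 rows is dropped.

SQL:
SELECT a.name, b.name AS project
FROM tasks a
INNER JOIN projects b ON a.project_id = b.id

Result:
name     | project
---------+--------
Research | Nova   
Migrate  | Nova   
Plan     | Delta  
Document | Zeta   
Refactor | Nova   
Train    | Nova   
Design   | Zeta   


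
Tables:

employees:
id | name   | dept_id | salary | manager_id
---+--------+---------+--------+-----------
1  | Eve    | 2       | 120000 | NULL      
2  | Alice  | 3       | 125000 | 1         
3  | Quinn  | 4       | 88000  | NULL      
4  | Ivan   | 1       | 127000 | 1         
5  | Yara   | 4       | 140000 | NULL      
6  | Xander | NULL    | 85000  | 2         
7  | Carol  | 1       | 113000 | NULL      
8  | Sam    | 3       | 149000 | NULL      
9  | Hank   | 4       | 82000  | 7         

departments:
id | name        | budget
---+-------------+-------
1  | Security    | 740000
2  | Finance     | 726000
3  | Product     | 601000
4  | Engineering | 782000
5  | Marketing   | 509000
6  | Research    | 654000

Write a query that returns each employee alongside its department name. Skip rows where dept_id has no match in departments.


INNER JOIN keeps only employees rows whose dept_id matches an id in departments. Walk through each employee:
  - employee 1 (Eve): dept_id=2 -> matches Finance
  - employee 2 (Alice): dept_id=3 -> matches Product
  - employee 3 (Quinn): dept_id=4 -> matches Engineering
  - employee 4 (Ivan): dept_id=1 -> matches Security
  - employee 5 (Yara): dept_id=4 -> matches Engineering
  - employee 6 (Xander): dept_id=NULL, no match -> dropped
  - employee 7 (Carol): dept_id=1 -> matches Security
  - employee 8 (Sam): dept_id=3 -> matches Product
  - employee 9 (Hank): dept_id=4 -> matches Engineering
So 1 of 9 rows is dropped.

SQL:
SELECT a.name, b.name AS department
FROM employees a
INNER JOIN departments b ON a.dept_id = b.id

Result:
name  | department 
------+------------
Eve   | Finance    
Alice | Product    
Quinn | Engineering
Ivan  | Security   
Yara  | Engineering
Carol | Security   
Sam   | Product    
Hank  | Engineering


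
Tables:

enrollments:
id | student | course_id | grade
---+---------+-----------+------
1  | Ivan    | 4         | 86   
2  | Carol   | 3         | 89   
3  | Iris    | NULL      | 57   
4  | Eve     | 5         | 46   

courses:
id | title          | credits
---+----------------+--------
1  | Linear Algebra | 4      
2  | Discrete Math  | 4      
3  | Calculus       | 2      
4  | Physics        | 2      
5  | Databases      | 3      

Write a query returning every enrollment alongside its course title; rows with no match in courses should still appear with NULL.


LEFT JOIN keeps every row from enrollments (the left table); where course_id has no match in courses, the course columns become NULL. Walk through each enrollment:
  - enrollment 1 (Ivan): course_id=4 -> matches Physics
  - enrollment 2 (Carol): course_id=3 -> matches Calculus
  - enrollment 3 (Iris): course_id=NULL, no match -> kept with NULL
  - enrollment 4 (Eve): course_id=5 -> matches Databases
All 4 rows appear; 1 has NULL course.

SQL:
SELECT a.student, b.title AS course
FROM enrollments a
LEFT JOIN courses b ON a.course_id = b.id

Result:
student | course   
--------+----------
Ivan    | Physics  
Carol   | Calculus 
Iris    | NULL     
Eve     | Databases


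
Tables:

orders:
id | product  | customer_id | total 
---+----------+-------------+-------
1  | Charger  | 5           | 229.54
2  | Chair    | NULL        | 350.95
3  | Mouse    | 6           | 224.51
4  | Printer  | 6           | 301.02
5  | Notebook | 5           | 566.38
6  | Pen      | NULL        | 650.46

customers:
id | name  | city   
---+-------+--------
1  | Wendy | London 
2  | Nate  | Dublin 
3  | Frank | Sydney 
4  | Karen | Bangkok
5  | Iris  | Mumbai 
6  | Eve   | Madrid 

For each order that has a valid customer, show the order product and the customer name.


INNER JOIN keeps only orders rows whose customer_id matches an id in customers. Walk through each order:
  - order 1 (Charger): customer_id=5 -> matches Iris
  - order 2 (Chair): customer_id=NULL, no match -> dropped
  - order 3 (Mouse): customer_id=6 -> matches Eve
  - order 4 (Printer): customer_id=6 -> matches Eve
  - order 5 (Notebook): customer_id=5 -> matches Iris
  - order 6 (Pen): customer_id=NULL, no match -> dropped
So 2 of 6 rows are dropped.

SQL:
SELECT a.product, b.name AS customer
FROM orders a
INNER JOIN customers b ON a.customer_id = b.id

Result:
product  | customer
---------+---------
Charger  | Iris    
Mouse    | Eve     
Printer  | Eve     
Notebook | Iris    


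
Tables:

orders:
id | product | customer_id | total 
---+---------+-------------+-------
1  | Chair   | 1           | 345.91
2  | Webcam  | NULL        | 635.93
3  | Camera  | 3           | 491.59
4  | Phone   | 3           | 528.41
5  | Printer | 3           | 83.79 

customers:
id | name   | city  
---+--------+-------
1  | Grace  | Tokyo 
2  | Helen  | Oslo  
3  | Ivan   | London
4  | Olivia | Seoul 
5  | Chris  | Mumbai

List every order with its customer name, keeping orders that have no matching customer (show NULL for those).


LEFT JOIN keeps every row from orders (the left table); where customer_id has no match in customers, the customer columns become NULL. Walk through each order:
  - order 1 (Chair): customer_id=1 -> matches Grace
  - order 2 (Webcam): customer_id=NULL, no match -> kept with NULL
  - order 3 (Camera): customer_id=3 -> matches Ivan
  - order 4 (Phone): customer_id=3 -> matches Ivan
  - order 5 (Printer): customer_id=3 -> matches Ivan
All 5 rows appear; 1 has NULL customer.

SQL:
SELECT a.product, b.name AS customer
FROM orders a
LEFT JOIN customers b ON a.customer_id = b.id

Result:
product | customer
--------+---------
Chair   | Grace   
Webcam  | NULL    
Camera  | Ivan    
Phone   | Ivan    
Printer | Ivan    


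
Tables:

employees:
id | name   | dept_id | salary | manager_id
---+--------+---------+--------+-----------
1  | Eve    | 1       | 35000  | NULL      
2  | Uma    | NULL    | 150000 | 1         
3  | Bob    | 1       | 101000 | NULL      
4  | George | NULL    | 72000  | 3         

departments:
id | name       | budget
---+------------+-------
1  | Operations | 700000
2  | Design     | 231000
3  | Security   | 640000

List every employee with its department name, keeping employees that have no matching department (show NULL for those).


LEFT JOIN keeps every row from employees (the left table); where dept_id has no match in departments, the department columns become NULL. Walk through each employee:
  - employee 1 (Eve): dept_id=1 -> matches Operations
  - employee 2 (Uma): dept_id=NULL, no match -> kept with NULL
  - employee 3 (Bob): dept_id=1 -> matches Operations
  - employee 4 (George): dept_id=NULL, no match -> kept with NULL
All 4 rows appear; 2 have NULL department.

SQL:
SELECT a.name, b.name AS department
FROM employees a
LEFT JOIN departments b ON a.dept_id = b.id

Result:
name   | department
-------+-----------
Eve    | Operations
Uma    | NULL      
Bob    | Operations
George | NULL      


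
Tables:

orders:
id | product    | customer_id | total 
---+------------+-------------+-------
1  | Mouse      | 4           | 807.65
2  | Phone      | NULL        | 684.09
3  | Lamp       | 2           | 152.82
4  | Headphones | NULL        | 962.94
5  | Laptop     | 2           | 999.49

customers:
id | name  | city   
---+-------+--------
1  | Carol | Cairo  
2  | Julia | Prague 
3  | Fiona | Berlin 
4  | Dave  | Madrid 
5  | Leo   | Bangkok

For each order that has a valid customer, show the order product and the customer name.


INNER JOIN keeps only orders rows whose customer_id matches an id in customers. Walk through each order:
  - order 1 (Mouse): customer_id=4 -> matches Dave
  - order 2 (Phone): customer_id=NULL, no match -> dropped
  - order 3 (Lamp): customer_id=2 -> matches Julia
  - order 4 (Headphones): customer_id=NULL, no match -> dropped
  - order 5 (Laptop): customer_id=2 -> matches Julia
So 2 of 5 rows are dropped.

SQL:
SELECT a.product, b.name AS customer
FROM orders a
INNER JOIN customers b ON a.customer_id = b.id

Result:
product | customer
--------+---------
Mouse   | Dave    
Lamp    | Julia   
Laptop  | Julia   


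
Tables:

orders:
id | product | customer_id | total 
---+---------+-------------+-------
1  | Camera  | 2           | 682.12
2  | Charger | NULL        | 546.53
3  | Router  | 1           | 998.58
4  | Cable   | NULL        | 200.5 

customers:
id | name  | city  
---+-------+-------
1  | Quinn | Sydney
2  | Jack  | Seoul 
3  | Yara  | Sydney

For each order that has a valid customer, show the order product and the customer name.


INNER JOIN keeps only orders rows whose customer_id matches an id in customers. Walk through each order:
  - order 1 (Camera): customer_id=2 -> matches Jack
  - order 2 (Charger): customer_id=NULL, no match -> dropped
  - order 3 (Router): customer_id=1 -> matches Quinn
  - order 4 (Cable): customer_id=NULL, no match -> dropped
So 2 of 4 rows are dropped.

SQL:
SELECT a.product, b.name AS customer
FROM orders a
INNER JOIN customers b ON a.customer_id = b.id

Result:
product | customer
--------+---------
Camera  | Jack    
Router  | Quinn   


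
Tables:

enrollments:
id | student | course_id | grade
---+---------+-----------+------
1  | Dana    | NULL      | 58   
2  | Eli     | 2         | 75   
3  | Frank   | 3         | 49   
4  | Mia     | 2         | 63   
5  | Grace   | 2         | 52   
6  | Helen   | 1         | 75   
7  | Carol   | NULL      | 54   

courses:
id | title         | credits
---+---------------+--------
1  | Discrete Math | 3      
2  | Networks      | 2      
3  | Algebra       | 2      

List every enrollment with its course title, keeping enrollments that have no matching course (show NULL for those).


LEFT JOIN keeps every row from enrollments (the left table); where course_id has no match in courses, the course columns become NULL. Walk through each enrollment:
  - enrollment 1 (Dana): course_id=NULL, no match -> kept with NULL
  - enrollment 2 (Eli): course_id=2 -> matches Networks
  - enrollment 3 (Frank): course_id=3 -> matches Algebra
  - enrollment 4 (Mia): course_id=2 -> matches Networks
  - enrollment 5 (Grace): course_id=2 -> matches Networks
  - enrollment 6 (Helen): course_id=1 -> matches Discrete Math
  - enrollment 7 (Carol): course_id=NULL, no match -> kept with NULL
All 7 rows appear; 2 have NULL course.

SQL:
SELECT a.student, b.title AS course
FROM enrollments a
LEFT JOIN courses b ON a.course_id = b.id

Result:
student | course       
--------+--------------
Dana    | NULL         
Eli     | Networks     
Frank   | Algebra      
Mia     | Networks     
Grace   | Networks     
Helen   | Discrete Math
Carol   | NULL         


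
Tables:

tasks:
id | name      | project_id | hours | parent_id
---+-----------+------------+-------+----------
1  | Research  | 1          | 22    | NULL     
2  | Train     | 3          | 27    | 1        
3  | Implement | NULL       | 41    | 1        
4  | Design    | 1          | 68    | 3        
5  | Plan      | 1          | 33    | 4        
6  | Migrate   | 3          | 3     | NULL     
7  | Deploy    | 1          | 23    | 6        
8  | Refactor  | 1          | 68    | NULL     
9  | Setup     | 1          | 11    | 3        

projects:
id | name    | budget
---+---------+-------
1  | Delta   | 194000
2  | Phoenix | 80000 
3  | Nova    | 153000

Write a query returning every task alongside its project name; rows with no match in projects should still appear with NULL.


LEFT JOIN keeps every row from tasks (the left table); where project_id has no match in projects, the project columns become NULL. Walk through each task:
  - task 1 (Research): project_id=1 -> matches Delta
  - task 2 (Train): project_id=3 -> matches Nova
  - task 3 (Implement): project_id=NULL, no match -> kept with NULL
  - task 4 (Design): project_id=1 -> matches Delta
  - task 5 (Plan): project_id=1 -> matches Delta
  - task 6 (Migrate): project_id=3 -> matches Nova
  - task 7 (Deploy): project_id=1 -> matches Delta
  - task 8 (Refactor): project_id=1 -> matches Delta
  - task 9 (Setup): project_id=1 -> matches Delta
All 9 rows appear; 1 has NULL project.

SQL:
SELECT a.name, b.name AS project
FROM tasks a
LEFT JOIN projects b ON a.project_id = b.id

Result:
name      | project
----------+--------
Research  | Delta  
Train     | Nova   
Implement | NULL   
Design    | Delta  
Plan      | Delta  
Migrate   | Nova   
Deploy    | Delta  
Refactor  | Delta  
Setup     | Delta  


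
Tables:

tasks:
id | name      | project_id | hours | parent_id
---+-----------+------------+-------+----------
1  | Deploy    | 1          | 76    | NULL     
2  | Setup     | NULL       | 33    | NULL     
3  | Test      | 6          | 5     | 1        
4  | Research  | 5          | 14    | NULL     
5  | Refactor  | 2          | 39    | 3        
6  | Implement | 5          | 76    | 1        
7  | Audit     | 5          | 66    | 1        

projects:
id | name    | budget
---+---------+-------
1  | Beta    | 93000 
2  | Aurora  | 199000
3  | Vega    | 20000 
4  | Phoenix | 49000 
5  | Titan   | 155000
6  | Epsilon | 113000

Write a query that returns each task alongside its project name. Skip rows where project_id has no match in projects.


INNER JOIN keeps only tasks rows whose project_id matches an id in projects. Walk through each task:
  - task 1 (Deploy): project_id=1 -> matches Beta
  - task 2 (Setup): project_id=NULL, no match -> dropped
  - task 3 (Test): project_id=6 -> matches Epsilon
  - task 4 (Research): project_id=5 -> matches Titan
  - task 5 (Refactor): project_id=2 -> matches Aurora
  - task 6 (Implement): project_id=5 -> matches Titan
  - task 7 (Audit): project_id=5 -> matches Titan
So 1 of 7 rows is dropped.

SQL:
SELECT a.name, b.name AS project
FROM tasks a
INNER JOIN projects b ON a.project_id = b.id

Result:
name      | project
----------+--------
Deploy    | Beta   
Test      | Epsilon
Research  | Titan  
Refactor  | Aurora 
Implement | Titan  
Audit     | Titan  


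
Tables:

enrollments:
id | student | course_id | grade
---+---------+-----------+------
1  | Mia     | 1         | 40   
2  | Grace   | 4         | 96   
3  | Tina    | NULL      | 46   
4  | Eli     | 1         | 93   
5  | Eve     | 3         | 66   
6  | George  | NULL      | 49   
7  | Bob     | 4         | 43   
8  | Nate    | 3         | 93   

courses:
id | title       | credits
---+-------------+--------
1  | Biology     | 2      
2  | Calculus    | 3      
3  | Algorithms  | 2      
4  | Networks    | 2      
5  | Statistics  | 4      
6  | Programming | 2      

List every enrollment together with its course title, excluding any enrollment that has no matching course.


INNER JOIN keeps only enrollments rows whose course_id matches an id in courses. Walk through each enrollment:
  - enrollment 1 (Mia): course_id=1 -> matches Biology
  - enrollment 2 (Grace): course_id=4 -> matches Networks
  - enrollment 3 (Tina): course_id=NULL, no match -> dropped
  - enrollment 4 (Eli): course_id=1 -> matches Biology
  - enrollment 5 (Eve): course_id=3 -> matches Algorithms
  - enrollment 6 (George): course_id=NULL, no match -> dropped
  - enrollment 7 (Bob): course_id=4 -> matches Networks
  - enrollment 8 (Nate): course_id=3 -> matches Algorithms
So 2 of 8 rows are dropped.

SQL:
SELECT a.student, b.title AS course
FROM enrollments a
INNER JOIN courses b ON a.course_id = b.id

Result:
student | course    
--------+-----------
Mia     | Biology   
Grace   | Networks  
Eli     | Biology   
Eve     | Algorithms
Bob     | Networks  
Nate    | Algorithms


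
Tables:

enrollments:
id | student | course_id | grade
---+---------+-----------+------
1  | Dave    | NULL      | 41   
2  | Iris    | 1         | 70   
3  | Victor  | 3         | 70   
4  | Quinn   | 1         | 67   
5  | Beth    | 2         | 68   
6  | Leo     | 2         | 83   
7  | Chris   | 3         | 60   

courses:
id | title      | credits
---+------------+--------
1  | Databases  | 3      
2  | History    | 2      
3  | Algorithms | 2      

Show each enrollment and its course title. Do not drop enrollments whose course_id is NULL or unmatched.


LEFT JOIN keeps every row from enrollments (the left table); where course_id has no match in courses, the course columns become NULL. Walk through each enrollment:
  - enrollment 1 (Dave): course_id=NULL, no match -> kept with NULL
  - enrollment 2 (Iris): course_id=1 -> matches Databases
  - enrollment 3 (Victor): course_id=3 -> matches Algorithms
  - enrollment 4 (Quinn): course_id=1 -> matches Databases
  - enrollment 5 (Beth): course_id=2 -> matches History
  - enrollment 6 (Leo): course_id=2 -> matches History
  - enrollment 7 (Chris): course_id=3 -> matches Algorithms
All 7 rows appear; 1 has NULL course.

SQL:
SELECT a.student, b.title AS course
FROM enrollments a
LEFT JOIN courses b ON a.course_id = b.id

Result:
student | course    
--------+-----------
Dave    | NULL      
Iris    | Databases 
Victor  | Algorithms
Quinn   | Databases 
Beth    | History   
Leo     | History   
Chris   | Algorithms


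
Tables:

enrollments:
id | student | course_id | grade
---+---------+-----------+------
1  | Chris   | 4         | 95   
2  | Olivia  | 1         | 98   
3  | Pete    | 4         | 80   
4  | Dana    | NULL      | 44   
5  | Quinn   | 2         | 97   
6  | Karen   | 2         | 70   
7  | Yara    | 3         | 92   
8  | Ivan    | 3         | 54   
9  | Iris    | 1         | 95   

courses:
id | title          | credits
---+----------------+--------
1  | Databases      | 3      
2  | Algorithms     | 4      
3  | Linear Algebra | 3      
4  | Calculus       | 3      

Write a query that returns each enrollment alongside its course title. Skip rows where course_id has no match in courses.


INNER JOIN keeps only enrollments rows whose course_id matches an id in courses. Walk through each enrollment:
  - enrollment 1 (Chris): course_id=4 -> matches Calculus
  - enrollment 2 (Olivia): course_id=1 -> matches Databases
  - enrollment 3 (Pete): course_id=4 -> matches Calculus
  - enrollment 4 (Dana): course_id=NULL, no match -> dropped
  - enrollment 5 (Quinn): course_id=2 -> matches Algorithms
  - enrollment 6 (Karen): course_id=2 -> matches Algorithms
  - enrollment 7 (Yara): course_id=3 -> matches Linear Algebra
  - enrollment 8 (Ivan): course_id=3 -> matches Linear Algebra
  - enrollment 9 (Iris): course_id=1 -> matches Databases
So 1 of 9 rows is dropped.

SQL:
SELECT a.student, b.title AS course
FROM enrollments a
INNER JOIN courses b ON a.course_id = b.id

Result:
student | course        
--------+---------------
Chris   | Calculus      
Olivia  | Databases     
Pete    | Calculus      
Quinn   | Algorithms    
Karen   | Algorithms    
Yara    | Linear Algebra
Ivan    | Linear Algebra
Iris    | Databases     


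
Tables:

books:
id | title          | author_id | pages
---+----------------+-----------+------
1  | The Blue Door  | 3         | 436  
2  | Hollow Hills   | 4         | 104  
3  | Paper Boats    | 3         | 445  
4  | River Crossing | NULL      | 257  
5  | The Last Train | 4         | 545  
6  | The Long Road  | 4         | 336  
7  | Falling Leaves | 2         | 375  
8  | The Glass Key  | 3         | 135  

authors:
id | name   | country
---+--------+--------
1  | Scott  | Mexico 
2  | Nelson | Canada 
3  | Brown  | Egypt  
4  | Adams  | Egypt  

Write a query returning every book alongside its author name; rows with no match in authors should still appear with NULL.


LEFT JOIN keeps every row from books (the left table); where author_id has no match in authors, the author columns become NULL. Walk through each book:
  - book 1 (The Blue Door): author_id=3 -> matches Brown
  - book 2 (Hollow Hills): author_id=4 -> matches Adams
  - book 3 (Paper Boats): author_id=3 -> matches Brown
  - book 4 (River Crossing): author_id=NULL, no match -> kept with NULL
  - book 5 (The Last Train): author_id=4 -> matches Adams
  - book 6 (The Long Road): author_id=4 -> matches Adams
  - book 7 (Falling Leaves): author_id=2 -> matches Nelson
  - book 8 (The Glass Key): author_id=3 -> matches Brown
All 8 rows appear; 1 has NULL author.

SQL:
SELECT a.title, b.name AS author
FROM books a
LEFT JOIN authors b ON a.author_id = b.id

Result:
title          | author
---------------+-------
The Blue Door  | Brown 
Hollow Hills   | Adams 
Paper Boats    | Brown 
River Crossing | NULL  
The Last Train | Adams 
The Long Road  | Adams 
Falling Leaves | Nelson
The Glass Key  | Brown 


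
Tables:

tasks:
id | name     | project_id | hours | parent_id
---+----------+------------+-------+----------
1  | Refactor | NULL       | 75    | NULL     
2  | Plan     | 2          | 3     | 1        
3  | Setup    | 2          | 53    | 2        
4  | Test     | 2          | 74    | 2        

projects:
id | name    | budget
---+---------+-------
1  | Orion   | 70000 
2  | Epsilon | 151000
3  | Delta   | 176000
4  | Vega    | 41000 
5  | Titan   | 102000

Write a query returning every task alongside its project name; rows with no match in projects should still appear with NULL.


LEFT JOIN keeps every row from tasks (the left table); where project_id has no match in projects, the project columns become NULL. Walk through each task:
  - task 1 (Refactor): project_id=NULL, no match -> kept with NULL
  - task 2 (Plan): project_id=2 -> matches Epsilon
  - task 3 (Setup): project_id=2 -> matches Epsilon
  - task 4 (Test): project_id=2 -> matches Epsilon
All 4 rows appear; 1 has NULL project.

SQL:
SELECT a.name, b.name AS project
FROM tasks a
LEFT JOIN projects b ON a.project_id = b.id

Result:
name     | project
---------+--------
Refactor | NULL   
Plan     | Epsilon
Setup    | Epsilon
Test     | Epsilon


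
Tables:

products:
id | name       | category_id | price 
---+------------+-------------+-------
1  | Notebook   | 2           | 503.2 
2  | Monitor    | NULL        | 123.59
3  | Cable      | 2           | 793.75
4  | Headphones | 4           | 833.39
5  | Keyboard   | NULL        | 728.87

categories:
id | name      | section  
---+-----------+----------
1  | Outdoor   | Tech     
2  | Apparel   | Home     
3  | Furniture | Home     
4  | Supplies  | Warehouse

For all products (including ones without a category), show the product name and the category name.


LEFT JOIN keeps every row from products (the left table); where category_id has no match in categories, the category columns become NULL. Walk through each product:
  - product 1 (Notebook): category_id=2 -> matches Apparel
  - product 2 (Monitor): category_id=NULL, no match -> kept with NULL
  - product 3 (Cable): category_id=2 -> matches Apparel
  - product 4 (Headphones): category_id=4 -> matches Supplies
  - product 5 (Keyboard): category_id=NULL, no match -> kept with NULL
All 5 rows appear; 2 have NULL category.

SQL:
SELECT a.name, b.name AS category
FROM products a
LEFT JOIN categories b ON a.category_id = b.id

Result:
name       | category
-----------+---------
Notebook   | Apparel 
Monitor    | NULL    
Cable      | Apparel 
Headphones | Supplies
Keyboard   | NULL    


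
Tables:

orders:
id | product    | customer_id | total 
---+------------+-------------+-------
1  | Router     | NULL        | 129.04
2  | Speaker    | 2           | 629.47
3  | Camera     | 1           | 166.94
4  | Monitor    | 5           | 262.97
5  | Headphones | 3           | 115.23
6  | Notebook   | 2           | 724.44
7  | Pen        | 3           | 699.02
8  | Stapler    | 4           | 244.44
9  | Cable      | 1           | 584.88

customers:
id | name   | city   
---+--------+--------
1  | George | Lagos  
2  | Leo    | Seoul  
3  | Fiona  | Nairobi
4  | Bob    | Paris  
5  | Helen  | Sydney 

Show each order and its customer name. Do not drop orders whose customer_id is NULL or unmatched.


LEFT JOIN keeps every row from orders (the left table); where customer_id has no match in customers, the customer columns become NULL. Walk through each order:
  - order 1 (Router): customer_id=NULL, no match -> kept with NULL
  - order 2 (Speaker): customer_id=2 -> matches Leo
  - order 3 (Camera): customer_id=1 -> matches George
  - order 4 (Monitor): customer_id=5 -> matches Helen
  - order 5 (Headphones): customer_id=3 -> matches Fiona
  - order 6 (Notebook): customer_id=2 -> matches Leo
  - order 7 (Pen): customer_id=3 -> matches Fiona
  - order 8 (Stapler): customer_id=4 -> matches Bob
  - order 9 (Cable): customer_id=1 -> matches George
All 9 rows appear; 1 has NULL customer.

SQL:
SELECT a.product, b.name AS customer
FROM orders a
LEFT JOIN customers b ON a.customer_id = b.id

Result:
product    | customer
-----------+---------
Router     | NULL    
Speaker    | Leo     
Camera     | George  
Monitor    | Helen   
Headphones | Fiona   
Notebook   | Leo     
Pen        | Fiona   
Stapler    | Bob     
Cable      | George  


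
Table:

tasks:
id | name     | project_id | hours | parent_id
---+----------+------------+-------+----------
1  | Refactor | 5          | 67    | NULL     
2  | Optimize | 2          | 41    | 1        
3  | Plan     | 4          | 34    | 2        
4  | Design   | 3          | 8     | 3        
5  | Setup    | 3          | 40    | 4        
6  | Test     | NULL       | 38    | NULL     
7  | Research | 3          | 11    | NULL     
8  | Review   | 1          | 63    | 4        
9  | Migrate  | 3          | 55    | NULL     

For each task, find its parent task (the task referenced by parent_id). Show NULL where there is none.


This is a self-join: tasks is joined to a second copy of itself, matching each row's parent_id to another row's id. Use LEFT JOIN so rows with parent_id=NULL are kept.
  - task 1 (Refactor): parent_id=NULL -> NULL
  - task 2 (Optimize): parent_id=1 -> Refactor
  - task 3 (Plan): parent_id=2 -> Optimize
  - task 4 (Design): parent_id=3 -> Plan
  - task 5 (Setup): parent_id=4 -> Design
  - task 6 (Test): parent_id=NULL -> NULL
  - task 7 (Research): parent_id=NULL -> NULL
  - task 8 (Review): parent_id=4 -> Design
  - task 9 (Migrate): parent_id=NULL -> NULL

SQL:
SELECT a.name AS item, b.name AS parent
FROM tasks a
LEFT JOIN tasks b ON a.parent_id = b.id

Result:
item     | parent  
---------+---------
Refactor | NULL    
Optimize | Refactor
Plan     | Optimize
Design   | Plan    
Setup    | Design  
Test     | NULL    
Research | NULL    
Review   | Design  
Migrate  | NULL    
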